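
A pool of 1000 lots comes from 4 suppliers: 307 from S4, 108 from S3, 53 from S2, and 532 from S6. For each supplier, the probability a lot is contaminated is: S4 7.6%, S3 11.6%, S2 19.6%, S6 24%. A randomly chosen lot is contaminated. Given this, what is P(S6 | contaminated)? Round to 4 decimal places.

By Bayes' rule, posterior ∝ prior × likelihood:
  S4: 0.307 × 0.076 = 0.023332
  S3: 0.108 × 0.116 = 0.012528
  S2: 0.053 × 0.196 = 0.010388
  S6: 0.532 × 0.24 = 0.12768
Total = 0.173928.
P(S6 | evidence) = 0.12768 / 0.173928 ≈ 0.7341.

0.7341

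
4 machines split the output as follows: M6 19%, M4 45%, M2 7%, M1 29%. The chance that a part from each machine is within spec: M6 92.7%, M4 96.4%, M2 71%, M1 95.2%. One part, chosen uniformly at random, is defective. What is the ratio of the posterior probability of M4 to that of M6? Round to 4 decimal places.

Taking complements, P(defective | each) = M6 0.073, M4 0.036, M2 0.29, M1 0.048.
Prior × likelihood for each hypothesis:
  M6: 0.19 × 0.073 = 0.01387
  M4: 0.45 × 0.036 = 0.0162
  M2: 0.07 × 0.29 = 0.0203
  M1: 0.29 × 0.048 = 0.01392
Normalizing constant = 0.06429.
The ratio is 0.0162 / 0.01387 (the normalizer cancels) = 1.1680.

1.1680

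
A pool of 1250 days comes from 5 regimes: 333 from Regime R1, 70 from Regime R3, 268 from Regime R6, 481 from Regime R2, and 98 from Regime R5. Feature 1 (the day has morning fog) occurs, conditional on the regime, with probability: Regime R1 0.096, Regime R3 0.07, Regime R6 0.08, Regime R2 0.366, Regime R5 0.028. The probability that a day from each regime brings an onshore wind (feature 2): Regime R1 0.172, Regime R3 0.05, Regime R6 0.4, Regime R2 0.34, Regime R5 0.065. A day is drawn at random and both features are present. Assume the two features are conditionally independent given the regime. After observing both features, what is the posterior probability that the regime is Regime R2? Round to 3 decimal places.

0.805

By Bayes' rule, posterior ∝ prior × likelihood:
  Regime R1: 0.2664 × 0.096 × 0.172 = 0.0043987968
  Regime R3: 0.056 × 0.07 × 0.05 = 0.000196
  Regime R6: 0.2144 × 0.08 × 0.4 = 0.0068608
  Regime R2: 0.3848 × 0.366 × 0.34 = 0.047884512
  Regime R5: 0.0784 × 0.028 × 0.065 = 0.000142688
Total = 0.0594827968.
P(Regime R2 | evidence) = 0.047884512 / 0.0594827968 ≈ 0.805.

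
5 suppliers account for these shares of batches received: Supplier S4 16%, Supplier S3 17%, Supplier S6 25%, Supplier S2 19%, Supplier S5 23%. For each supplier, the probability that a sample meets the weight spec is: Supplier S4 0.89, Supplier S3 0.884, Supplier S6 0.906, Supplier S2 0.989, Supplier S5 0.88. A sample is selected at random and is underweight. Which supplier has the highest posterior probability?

Taking complements, P(underweight | each) = Supplier S4 0.11, Supplier S3 0.116, Supplier S6 0.094, Supplier S2 0.011, Supplier S5 0.12.
Compute prior × likelihood for every hypothesis:
  Supplier S4: 0.16 × 0.11 = 0.0176
  Supplier S3: 0.17 × 0.116 = 0.01972
  Supplier S6: 0.25 × 0.094 = 0.0235
  Supplier S2: 0.19 × 0.011 = 0.00209
  Supplier S5: 0.23 × 0.12 = 0.0276
Sum = 0.09051.
Largest term belongs to Supplier S5, so Supplier S5 is most probable.

Supplier S5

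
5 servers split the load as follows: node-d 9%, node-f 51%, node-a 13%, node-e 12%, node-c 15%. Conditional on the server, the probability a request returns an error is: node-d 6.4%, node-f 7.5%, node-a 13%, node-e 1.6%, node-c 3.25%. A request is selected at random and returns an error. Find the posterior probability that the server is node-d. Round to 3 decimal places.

By Bayes' rule, posterior ∝ prior × likelihood:
  node-d: 0.09 × 0.064 = 0.00576
  node-f: 0.51 × 0.075 = 0.03825
  node-a: 0.13 × 0.13 = 0.0169
  node-e: 0.12 × 0.016 = 0.00192
  node-c: 0.15 × 0.0325 = 0.004875
Sum = 0.067705.
P(node-d | evidence) = 0.00576 / 0.067705 ≈ 0.085.

0.085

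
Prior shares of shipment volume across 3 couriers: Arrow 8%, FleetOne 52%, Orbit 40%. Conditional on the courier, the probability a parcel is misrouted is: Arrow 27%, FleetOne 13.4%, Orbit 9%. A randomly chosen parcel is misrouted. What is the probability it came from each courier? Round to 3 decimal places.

Arrow 0.170, FleetOne 0.547, Orbit 0.283

Prior × likelihood for each hypothesis:
  Arrow: 0.08 × 0.27 = 0.0216
  FleetOne: 0.52 × 0.134 = 0.06968
  Orbit: 0.4 × 0.09 = 0.036
Total = 0.12728.
P(Arrow | misrouted) = 0.0216/0.12728 ≈ 0.170
P(FleetOne | misrouted) = 0.06968/0.12728 ≈ 0.547
P(Orbit | misrouted) = 0.036/0.12728 ≈ 0.283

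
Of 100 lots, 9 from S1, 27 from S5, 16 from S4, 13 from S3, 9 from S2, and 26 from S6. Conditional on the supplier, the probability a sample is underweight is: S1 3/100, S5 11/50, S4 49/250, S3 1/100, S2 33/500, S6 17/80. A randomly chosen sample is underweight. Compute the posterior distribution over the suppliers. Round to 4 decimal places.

S1 0.0173, S5 0.3809, S4 0.2011, S3 0.0083, S2 0.0381, S6 0.3543

Compute prior × likelihood for every hypothesis:
  S1: 0.09 × 0.03 = 0.0027
  S5: 0.27 × 0.22 = 0.0594
  S4: 0.16 × 0.196 = 0.03136
  S3: 0.13 × 0.01 = 0.0013
  S2: 0.09 × 0.066 = 0.00594
  S6: 0.26 × 0.2125 = 0.05525
Sum = 0.15595.
P(S1 | underweight) = 0.0027/0.15595 ≈ 0.0173
P(S5 | underweight) = 0.0594/0.15595 ≈ 0.3809
P(S4 | underweight) = 0.03136/0.15595 ≈ 0.2011
P(S3 | underweight) = 0.0013/0.15595 ≈ 0.0083
P(S2 | underweight) = 0.00594/0.15595 ≈ 0.0381
P(S6 | underweight) = 0.05525/0.15595 ≈ 0.3543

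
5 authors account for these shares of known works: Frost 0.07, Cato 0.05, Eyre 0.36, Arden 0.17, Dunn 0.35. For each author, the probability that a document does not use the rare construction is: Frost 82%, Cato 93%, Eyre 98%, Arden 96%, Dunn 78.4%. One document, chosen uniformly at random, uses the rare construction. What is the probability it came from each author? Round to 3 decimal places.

Taking complements, P(rare-form | each) = Frost 0.18, Cato 0.07, Eyre 0.02, Arden 0.04, Dunn 0.216.
Compute prior × likelihood for every hypothesis:
  Frost: 0.07 × 0.18 = 0.0126
  Cato: 0.05 × 0.07 = 0.0035
  Eyre: 0.36 × 0.02 = 0.0072
  Arden: 0.17 × 0.04 = 0.0068
  Dunn: 0.35 × 0.216 = 0.0756
Normalizing constant = 0.1057.
P(Frost | rare-form) = 0.0126/0.1057 ≈ 0.119
P(Cato | rare-form) = 0.0035/0.1057 ≈ 0.033
P(Eyre | rare-form) = 0.0072/0.1057 ≈ 0.068
P(Arden | rare-form) = 0.0068/0.1057 ≈ 0.064
P(Dunn | rare-form) = 0.0756/0.1057 ≈ 0.715

Frost 0.119, Cato 0.033, Eyre 0.068, Arden 0.064, Dunn 0.715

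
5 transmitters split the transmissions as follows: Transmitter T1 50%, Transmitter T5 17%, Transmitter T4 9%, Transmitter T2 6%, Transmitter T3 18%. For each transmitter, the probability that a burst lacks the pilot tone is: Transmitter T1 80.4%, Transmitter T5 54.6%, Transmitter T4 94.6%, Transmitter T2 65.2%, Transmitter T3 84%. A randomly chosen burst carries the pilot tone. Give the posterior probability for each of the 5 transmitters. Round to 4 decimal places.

Taking complements, P(pilot | each) = Transmitter T1 0.196, Transmitter T5 0.454, Transmitter T4 0.054, Transmitter T2 0.348, Transmitter T3 0.16.
By Bayes' rule, posterior ∝ prior × likelihood:
  Transmitter T1: 0.5 × 0.196 = 0.098
  Transmitter T5: 0.17 × 0.454 = 0.07718
  Transmitter T4: 0.09 × 0.054 = 0.00486
  Transmitter T2: 0.06 × 0.348 = 0.02088
  Transmitter T3: 0.18 × 0.16 = 0.0288
Normalizing constant = 0.22972.
P(Transmitter T1 | pilot) = 0.098/0.22972 ≈ 0.4266
P(Transmitter T5 | pilot) = 0.07718/0.22972 ≈ 0.3360
P(Transmitter T4 | pilot) = 0.00486/0.22972 ≈ 0.0212
P(Transmitter T2 | pilot) = 0.02088/0.22972 ≈ 0.0909
P(Transmitter T3 | pilot) = 0.0288/0.22972 ≈ 0.1254
(Check: 0.4266+0.3360+0.0212+0.0909+0.1254 = 1.0001.)

Transmitter T1 0.4266, Transmitter T5 0.3360, Transmitter T4 0.0212, Transmitter T2 0.0909, Transmitter T3 0.1254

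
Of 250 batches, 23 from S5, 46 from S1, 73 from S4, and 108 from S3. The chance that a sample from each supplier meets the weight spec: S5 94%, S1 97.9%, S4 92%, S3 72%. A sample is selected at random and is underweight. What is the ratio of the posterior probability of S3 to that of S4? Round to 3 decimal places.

5.178

Taking complements, P(underweight | each) = S5 0.06, S1 0.021, S4 0.08, S3 0.28.
Unnormalized posteriors (prior × likelihood):
  S5: 0.092 × 0.06 = 0.00552
  S1: 0.184 × 0.021 = 0.003864
  S4: 0.292 × 0.08 = 0.02336
  S3: 0.432 × 0.28 = 0.12096
Normalizing constant = 0.153704.
The ratio is 0.12096 / 0.02336 (the normalizer cancels) = 5.178.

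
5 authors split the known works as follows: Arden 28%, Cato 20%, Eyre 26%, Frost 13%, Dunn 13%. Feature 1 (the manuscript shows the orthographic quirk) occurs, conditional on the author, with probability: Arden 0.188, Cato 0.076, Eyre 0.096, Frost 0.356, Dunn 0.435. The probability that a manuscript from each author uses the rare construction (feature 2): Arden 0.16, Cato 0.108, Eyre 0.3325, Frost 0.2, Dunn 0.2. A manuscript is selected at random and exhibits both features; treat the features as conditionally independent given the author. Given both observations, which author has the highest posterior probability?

Dunn

By Bayes' rule, posterior ∝ prior × likelihood:
  Arden: 0.28 × 0.188 × 0.16 = 0.0084224
  Cato: 0.2 × 0.076 × 0.108 = 0.0016416
  Eyre: 0.26 × 0.096 × 0.3325 = 0.0082992
  Frost: 0.13 × 0.356 × 0.2 = 0.009256
  Dunn: 0.13 × 0.435 × 0.2 = 0.01131
Total = 0.0389292.
Largest term belongs to Dunn, so Dunn is most probable.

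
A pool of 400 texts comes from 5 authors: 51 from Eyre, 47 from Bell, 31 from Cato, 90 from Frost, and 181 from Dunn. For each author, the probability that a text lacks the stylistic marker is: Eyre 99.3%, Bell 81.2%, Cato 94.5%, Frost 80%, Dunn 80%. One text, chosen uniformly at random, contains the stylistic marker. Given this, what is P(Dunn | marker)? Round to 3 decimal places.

0.556

Taking complements, P(marker | each) = Eyre 0.007, Bell 0.188, Cato 0.055, Frost 0.2, Dunn 0.2.
Compute prior × likelihood for every hypothesis:
  Eyre: 0.1275 × 0.007 = 0.0008925
  Bell: 0.1175 × 0.188 = 0.02209
  Cato: 0.0775 × 0.055 = 0.0042625
  Frost: 0.225 × 0.2 = 0.045
  Dunn: 0.4525 × 0.2 = 0.0905
Normalizing constant = 0.162745.
P(Dunn | evidence) = 0.0905 / 0.162745 ≈ 0.556.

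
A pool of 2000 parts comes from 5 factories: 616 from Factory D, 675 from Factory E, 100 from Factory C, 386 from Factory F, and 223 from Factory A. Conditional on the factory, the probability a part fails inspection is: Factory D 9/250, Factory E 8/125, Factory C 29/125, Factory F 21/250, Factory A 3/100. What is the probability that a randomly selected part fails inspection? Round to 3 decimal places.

0.064

Unnormalized posteriors (prior × likelihood):
  Factory D: 0.308 × 0.036 = 0.011088
  Factory E: 0.3375 × 0.064 = 0.0216
  Factory C: 0.05 × 0.232 = 0.0116
  Factory F: 0.193 × 0.084 = 0.016212
  Factory A: 0.1115 × 0.03 = 0.003345
P(nonconforming) = 0.011088 + 0.0216 + 0.0116 + 0.016212 + 0.003345 = 0.063845 → 0.064.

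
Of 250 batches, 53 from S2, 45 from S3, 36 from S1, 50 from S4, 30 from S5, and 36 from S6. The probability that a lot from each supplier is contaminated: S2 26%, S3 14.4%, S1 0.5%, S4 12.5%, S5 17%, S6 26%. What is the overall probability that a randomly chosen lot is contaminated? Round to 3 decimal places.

Unnormalized posteriors (prior × likelihood):
  S2: 0.212 × 0.26 = 0.05512
  S3: 0.18 × 0.144 = 0.02592
  S1: 0.144 × 0.005 = 0.00072
  S4: 0.2 × 0.125 = 0.025
  S5: 0.12 × 0.17 = 0.0204
  S6: 0.144 × 0.26 = 0.03744
P(contaminated) = 0.05512 + 0.02592 + 0.00072 + 0.025 + 0.0204 + 0.03744 = 0.1646 → 0.165.

0.165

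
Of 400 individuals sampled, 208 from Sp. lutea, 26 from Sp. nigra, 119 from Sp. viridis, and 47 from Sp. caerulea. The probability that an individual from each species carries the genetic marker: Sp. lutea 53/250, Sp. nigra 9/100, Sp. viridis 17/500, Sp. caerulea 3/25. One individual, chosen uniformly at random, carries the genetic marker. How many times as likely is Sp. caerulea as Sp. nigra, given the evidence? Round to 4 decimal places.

2.4103

Compute prior × likelihood for every hypothesis:
  Sp. lutea: 0.52 × 0.212 = 0.11024
  Sp. nigra: 0.065 × 0.09 = 0.00585
  Sp. viridis: 0.2975 × 0.034 = 0.010115
  Sp. caerulea: 0.1175 × 0.12 = 0.0141
Sum = 0.140305.
The ratio is 0.0141 / 0.00585 (the normalizer cancels) = 2.4103.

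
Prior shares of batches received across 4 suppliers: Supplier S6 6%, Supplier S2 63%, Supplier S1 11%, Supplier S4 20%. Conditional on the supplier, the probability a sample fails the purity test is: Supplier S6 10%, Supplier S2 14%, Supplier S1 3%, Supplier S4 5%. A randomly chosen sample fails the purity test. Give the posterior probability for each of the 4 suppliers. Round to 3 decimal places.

Prior × likelihood for each hypothesis:
  Supplier S6: 0.06 × 0.1 = 0.006
  Supplier S2: 0.63 × 0.14 = 0.0882
  Supplier S1: 0.11 × 0.03 = 0.0033
  Supplier S4: 0.2 × 0.05 = 0.01
Sum = 0.1075.
P(Supplier S6 | off-spec) = 0.006/0.1075 ≈ 0.056
P(Supplier S2 | off-spec) = 0.0882/0.1075 ≈ 0.820
P(Supplier S1 | off-spec) = 0.0033/0.1075 ≈ 0.031
P(Supplier S4 | off-spec) = 0.01/0.1075 ≈ 0.093

Supplier S6 0.056, Supplier S2 0.820, Supplier S1 0.031, Supplier S4 0.093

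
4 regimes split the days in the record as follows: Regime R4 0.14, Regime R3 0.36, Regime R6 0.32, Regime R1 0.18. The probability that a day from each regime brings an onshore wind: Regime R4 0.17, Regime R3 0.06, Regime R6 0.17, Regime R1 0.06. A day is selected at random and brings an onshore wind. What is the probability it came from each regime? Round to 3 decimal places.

Compute prior × likelihood for every hypothesis:
  Regime R4: 0.14 × 0.17 = 0.0238
  Regime R3: 0.36 × 0.06 = 0.0216
  Regime R6: 0.32 × 0.17 = 0.0544
  Regime R1: 0.18 × 0.06 = 0.0108
Sum = 0.1106.
P(Regime R4 | onshore) = 0.0238/0.1106 ≈ 0.215
P(Regime R3 | onshore) = 0.0216/0.1106 ≈ 0.195
P(Regime R6 | onshore) = 0.0544/0.1106 ≈ 0.492
P(Regime R1 | onshore) = 0.0108/0.1106 ≈ 0.098

Regime R4 0.215, Regime R3 0.195, Regime R6 0.492, Regime R1 0.098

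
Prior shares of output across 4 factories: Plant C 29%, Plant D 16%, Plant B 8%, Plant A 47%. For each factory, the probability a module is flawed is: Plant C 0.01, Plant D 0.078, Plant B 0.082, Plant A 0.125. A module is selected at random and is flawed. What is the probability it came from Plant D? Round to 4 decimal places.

0.1547

Compute prior × likelihood for every hypothesis:
  Plant C: 0.29 × 0.01 = 0.0029
  Plant D: 0.16 × 0.078 = 0.01248
  Plant B: 0.08 × 0.082 = 0.00656
  Plant A: 0.47 × 0.125 = 0.05875
Normalizing constant = 0.08069.
P(Plant D | evidence) = 0.01248 / 0.08069 ≈ 0.1547.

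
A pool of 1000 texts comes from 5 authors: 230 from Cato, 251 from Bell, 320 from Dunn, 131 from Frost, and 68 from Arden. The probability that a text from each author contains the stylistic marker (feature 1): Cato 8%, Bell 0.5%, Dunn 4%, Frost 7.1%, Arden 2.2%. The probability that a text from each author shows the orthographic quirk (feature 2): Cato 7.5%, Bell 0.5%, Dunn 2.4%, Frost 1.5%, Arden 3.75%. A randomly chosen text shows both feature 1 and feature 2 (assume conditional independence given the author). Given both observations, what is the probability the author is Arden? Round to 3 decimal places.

Compute prior × likelihood for every hypothesis:
  Cato: 0.23 × 0.08 × 0.075 = 0.00138
  Bell: 0.251 × 0.005 × 0.005 = 0.000006275
  Dunn: 0.32 × 0.04 × 0.024 = 0.0003072
  Frost: 0.131 × 0.071 × 0.015 = 0.000139515
  Arden: 0.068 × 0.022 × 0.0375 = 0.0000561
Total = 0.00188909.
P(Arden | evidence) = 0.0000561 / 0.00188909 ≈ 0.030.

0.030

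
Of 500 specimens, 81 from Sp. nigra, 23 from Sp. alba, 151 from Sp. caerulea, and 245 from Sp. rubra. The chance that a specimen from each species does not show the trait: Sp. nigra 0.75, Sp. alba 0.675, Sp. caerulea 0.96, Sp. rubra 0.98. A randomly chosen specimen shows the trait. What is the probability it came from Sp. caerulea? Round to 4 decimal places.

0.1562

Taking complements, P(trait | each) = Sp. nigra 0.25, Sp. alba 0.325, Sp. caerulea 0.04, Sp. rubra 0.02.
Unnormalized posteriors (prior × likelihood):
  Sp. nigra: 0.162 × 0.25 = 0.0405
  Sp. alba: 0.046 × 0.325 = 0.01495
  Sp. caerulea: 0.302 × 0.04 = 0.01208
  Sp. rubra: 0.49 × 0.02 = 0.0098
Normalizing constant = 0.07733.
P(Sp. caerulea | evidence) = 0.01208 / 0.07733 ≈ 0.1562.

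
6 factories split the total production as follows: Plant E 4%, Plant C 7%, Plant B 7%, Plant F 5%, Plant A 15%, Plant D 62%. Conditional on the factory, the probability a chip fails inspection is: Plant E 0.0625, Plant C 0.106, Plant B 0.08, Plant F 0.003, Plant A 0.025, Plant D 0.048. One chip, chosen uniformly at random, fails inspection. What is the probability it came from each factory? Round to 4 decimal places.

Plant E 0.0508, Plant C 0.1509, Plant B 0.1139, Plant F 0.0031, Plant A 0.0763, Plant D 0.6051

Compute prior × likelihood for every hypothesis:
  Plant E: 0.04 × 0.0625 = 0.0025
  Plant C: 0.07 × 0.106 = 0.00742
  Plant B: 0.07 × 0.08 = 0.0056
  Plant F: 0.05 × 0.003 = 0.00015
  Plant A: 0.15 × 0.025 = 0.00375
  Plant D: 0.62 × 0.048 = 0.02976
Normalizing constant = 0.04918.
P(Plant E | nonconforming) = 0.0025/0.04918 ≈ 0.0508
P(Plant C | nonconforming) = 0.00742/0.04918 ≈ 0.1509
P(Plant B | nonconforming) = 0.0056/0.04918 ≈ 0.1139
P(Plant F | nonconforming) = 0.00015/0.04918 ≈ 0.0031
P(Plant A | nonconforming) = 0.00375/0.04918 ≈ 0.0763
P(Plant D | nonconforming) = 0.02976/0.04918 ≈ 0.6051
(Check: 0.0508+0.1509+0.1139+0.0031+0.0763+0.6051 = 1.0001.)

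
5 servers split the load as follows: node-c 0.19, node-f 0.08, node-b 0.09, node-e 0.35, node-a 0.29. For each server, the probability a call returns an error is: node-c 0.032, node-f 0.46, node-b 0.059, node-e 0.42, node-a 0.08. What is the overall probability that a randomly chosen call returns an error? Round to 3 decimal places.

By Bayes' rule, posterior ∝ prior × likelihood:
  node-c: 0.19 × 0.032 = 0.00608
  node-f: 0.08 × 0.46 = 0.0368
  node-b: 0.09 × 0.059 = 0.00531
  node-e: 0.35 × 0.42 = 0.147
  node-a: 0.29 × 0.08 = 0.0232
P(error) = 0.00608 + 0.0368 + 0.00531 + 0.147 + 0.0232 = 0.21839 → 0.218.

0.218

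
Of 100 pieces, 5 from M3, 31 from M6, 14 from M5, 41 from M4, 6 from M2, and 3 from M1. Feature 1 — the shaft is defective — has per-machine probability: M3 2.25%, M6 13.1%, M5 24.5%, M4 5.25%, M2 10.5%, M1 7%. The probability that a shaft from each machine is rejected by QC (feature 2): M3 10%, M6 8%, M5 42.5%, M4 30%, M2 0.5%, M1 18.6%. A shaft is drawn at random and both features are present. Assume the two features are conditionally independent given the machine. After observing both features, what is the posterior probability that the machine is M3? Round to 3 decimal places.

Unnormalized posteriors (prior × likelihood):
  M3: 0.05 × 0.0225 × 0.1 = 0.0001125
  M6: 0.31 × 0.131 × 0.08 = 0.0032488
  M5: 0.14 × 0.245 × 0.425 = 0.0145775
  M4: 0.41 × 0.0525 × 0.3 = 0.0064575
  M2: 0.06 × 0.105 × 0.005 = 0.0000315
  M1: 0.03 × 0.07 × 0.186 = 0.0003906
Total = 0.0248184.
P(M3 | evidence) = 0.0001125 / 0.0248184 ≈ 0.005.

0.005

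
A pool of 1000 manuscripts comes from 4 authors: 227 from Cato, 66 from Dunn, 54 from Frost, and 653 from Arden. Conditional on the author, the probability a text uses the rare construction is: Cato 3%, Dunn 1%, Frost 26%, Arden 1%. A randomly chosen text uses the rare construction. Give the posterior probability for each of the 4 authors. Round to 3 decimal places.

Cato 0.243, Dunn 0.024, Frost 0.501, Arden 0.233

Unnormalized posteriors (prior × likelihood):
  Cato: 0.227 × 0.03 = 0.00681
  Dunn: 0.066 × 0.01 = 0.00066
  Frost: 0.054 × 0.26 = 0.01404
  Arden: 0.653 × 0.01 = 0.00653
Sum = 0.02804.
P(Cato | rare-form) = 0.00681/0.02804 ≈ 0.243
P(Dunn | rare-form) = 0.00066/0.02804 ≈ 0.024
P(Frost | rare-form) = 0.01404/0.02804 ≈ 0.501
P(Arden | rare-form) = 0.00653/0.02804 ≈ 0.233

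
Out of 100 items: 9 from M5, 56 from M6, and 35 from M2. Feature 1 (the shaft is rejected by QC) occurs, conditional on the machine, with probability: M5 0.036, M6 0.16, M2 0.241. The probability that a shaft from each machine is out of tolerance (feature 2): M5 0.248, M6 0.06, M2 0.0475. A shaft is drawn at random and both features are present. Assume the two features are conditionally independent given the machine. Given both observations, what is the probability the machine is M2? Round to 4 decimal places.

Compute prior × likelihood for every hypothesis:
  M5: 0.09 × 0.036 × 0.248 = 0.00080352
  M6: 0.56 × 0.16 × 0.06 = 0.005376
  M2: 0.35 × 0.241 × 0.0475 = 0.004006625
Total = 0.010186145.
P(M2 | evidence) = 0.004006625 / 0.010186145 ≈ 0.3933.

0.3933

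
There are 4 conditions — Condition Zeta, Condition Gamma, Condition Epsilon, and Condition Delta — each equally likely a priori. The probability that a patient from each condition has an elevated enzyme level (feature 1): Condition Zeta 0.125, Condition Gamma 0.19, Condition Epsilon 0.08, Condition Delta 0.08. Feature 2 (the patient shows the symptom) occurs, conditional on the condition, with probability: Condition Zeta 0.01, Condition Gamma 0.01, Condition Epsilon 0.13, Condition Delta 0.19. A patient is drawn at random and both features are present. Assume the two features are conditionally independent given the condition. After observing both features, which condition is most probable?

Since the prior is uniform, the posterior is proportional to the likelihood:
  Condition Zeta: 0.125 × 0.01 = 0.00125
  Condition Gamma: 0.19 × 0.01 = 0.0019
  Condition Epsilon: 0.08 × 0.13 = 0.0104
  Condition Delta: 0.08 × 0.19 = 0.0152
Normalizing constant = 0.02875.
Largest term belongs to Condition Delta, so Condition Delta is most probable.

Condition Delta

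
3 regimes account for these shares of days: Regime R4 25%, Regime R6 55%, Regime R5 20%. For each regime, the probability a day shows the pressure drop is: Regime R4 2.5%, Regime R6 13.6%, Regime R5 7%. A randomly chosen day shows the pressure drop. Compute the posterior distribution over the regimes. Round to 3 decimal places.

By Bayes' rule, posterior ∝ prior × likelihood:
  Regime R4: 0.25 × 0.025 = 0.00625
  Regime R6: 0.55 × 0.136 = 0.0748
  Regime R5: 0.2 × 0.07 = 0.014
Normalizing constant = 0.09505.
P(Regime R4 | drop) = 0.00625/0.09505 ≈ 0.066
P(Regime R6 | drop) = 0.0748/0.09505 ≈ 0.787
P(Regime R5 | drop) = 0.014/0.09505 ≈ 0.147
(Check: 0.066+0.787+0.147 = 1.000.)

Regime R4 0.066, Regime R6 0.787, Regime R5 0.147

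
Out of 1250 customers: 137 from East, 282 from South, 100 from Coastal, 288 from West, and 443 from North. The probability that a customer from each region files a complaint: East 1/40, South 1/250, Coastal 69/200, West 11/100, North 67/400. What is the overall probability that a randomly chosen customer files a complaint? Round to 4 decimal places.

By Bayes' rule, posterior ∝ prior × likelihood:
  East: 0.1096 × 0.025 = 0.00274
  South: 0.2256 × 0.004 = 0.0009024
  Coastal: 0.08 × 0.345 = 0.0276
  West: 0.2304 × 0.11 = 0.025344
  North: 0.3544 × 0.1675 = 0.059362
P(complaint) = 0.00274 + 0.0009024 + 0.0276 + 0.025344 + 0.059362 = 0.1159484 → 0.1159.

0.1159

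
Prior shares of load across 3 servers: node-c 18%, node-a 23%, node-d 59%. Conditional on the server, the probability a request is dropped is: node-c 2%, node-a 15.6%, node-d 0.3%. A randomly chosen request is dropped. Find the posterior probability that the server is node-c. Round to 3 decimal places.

Prior × likelihood for each hypothesis:
  node-c: 0.18 × 0.02 = 0.0036
  node-a: 0.23 × 0.156 = 0.03588
  node-d: 0.59 × 0.003 = 0.00177
Total = 0.04125.
P(node-c | evidence) = 0.0036 / 0.04125 ≈ 0.087.

0.087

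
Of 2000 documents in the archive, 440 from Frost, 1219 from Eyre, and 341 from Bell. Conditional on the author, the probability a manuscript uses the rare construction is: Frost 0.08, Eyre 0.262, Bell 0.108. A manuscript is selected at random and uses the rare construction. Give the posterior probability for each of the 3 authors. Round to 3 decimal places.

Compute prior × likelihood for every hypothesis:
  Frost: 0.22 × 0.08 = 0.0176
  Eyre: 0.6095 × 0.262 = 0.159689
  Bell: 0.1705 × 0.108 = 0.018414
Sum = 0.195703.
P(Frost | rare-form) = 0.0176/0.195703 ≈ 0.090
P(Eyre | rare-form) = 0.159689/0.195703 ≈ 0.816
P(Bell | rare-form) = 0.018414/0.195703 ≈ 0.094

Frost 0.090, Eyre 0.816, Bell 0.094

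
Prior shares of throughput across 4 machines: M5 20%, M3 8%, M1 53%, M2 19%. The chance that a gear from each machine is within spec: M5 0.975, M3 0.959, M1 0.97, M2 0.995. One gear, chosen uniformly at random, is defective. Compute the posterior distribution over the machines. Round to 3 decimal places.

Taking complements, P(defective | each) = M5 0.025, M3 0.041, M1 0.03, M2 0.005.
Unnormalized posteriors (prior × likelihood):
  M5: 0.2 × 0.025 = 0.005
  M3: 0.08 × 0.041 = 0.00328
  M1: 0.53 × 0.03 = 0.0159
  M2: 0.19 × 0.005 = 0.00095
Sum = 0.02513.
P(M5 | defective) = 0.005/0.02513 ≈ 0.199
P(M3 | defective) = 0.00328/0.02513 ≈ 0.131
P(M1 | defective) = 0.0159/0.02513 ≈ 0.633
P(M2 | defective) = 0.00095/0.02513 ≈ 0.038
(Check: 0.199+0.131+0.633+0.038 = 1.001.)

M5 0.199, M3 0.131, M1 0.633, M2 0.038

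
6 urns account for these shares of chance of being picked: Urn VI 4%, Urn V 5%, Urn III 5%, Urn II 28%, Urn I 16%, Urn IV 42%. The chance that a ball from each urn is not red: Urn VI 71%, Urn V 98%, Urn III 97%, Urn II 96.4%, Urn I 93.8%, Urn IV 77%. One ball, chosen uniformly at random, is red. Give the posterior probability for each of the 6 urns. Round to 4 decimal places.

Taking complements, P(red | each) = Urn VI 0.29, Urn V 0.02, Urn III 0.03, Urn II 0.036, Urn I 0.062, Urn IV 0.23.
Compute prior × likelihood for every hypothesis:
  Urn VI: 0.04 × 0.29 = 0.0116
  Urn V: 0.05 × 0.02 = 0.001
  Urn III: 0.05 × 0.03 = 0.0015
  Urn II: 0.28 × 0.036 = 0.01008
  Urn I: 0.16 × 0.062 = 0.00992
  Urn IV: 0.42 × 0.23 = 0.0966
Sum = 0.1307.
P(Urn VI | red) = 0.0116/0.1307 ≈ 0.0888
P(Urn V | red) = 0.001/0.1307 ≈ 0.0077
P(Urn III | red) = 0.0015/0.1307 ≈ 0.0115
P(Urn II | red) = 0.01008/0.1307 ≈ 0.0771
P(Urn I | red) = 0.00992/0.1307 ≈ 0.0759
P(Urn IV | red) = 0.0966/0.1307 ≈ 0.7391

Urn VI 0.0888, Urn V 0.0077, Urn III 0.0115, Urn II 0.0771, Urn I 0.0759, Urn IV 0.7391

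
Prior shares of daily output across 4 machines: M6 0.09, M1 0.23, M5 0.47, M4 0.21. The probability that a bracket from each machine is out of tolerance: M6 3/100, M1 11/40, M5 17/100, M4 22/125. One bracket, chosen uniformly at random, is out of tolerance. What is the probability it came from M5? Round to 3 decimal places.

By Bayes' rule, posterior ∝ prior × likelihood:
  M6: 0.09 × 0.03 = 0.0027
  M1: 0.23 × 0.275 = 0.06325
  M5: 0.47 × 0.17 = 0.0799
  M4: 0.21 × 0.176 = 0.03696
Normalizing constant = 0.18281.
P(M5 | evidence) = 0.0799 / 0.18281 ≈ 0.437.

0.437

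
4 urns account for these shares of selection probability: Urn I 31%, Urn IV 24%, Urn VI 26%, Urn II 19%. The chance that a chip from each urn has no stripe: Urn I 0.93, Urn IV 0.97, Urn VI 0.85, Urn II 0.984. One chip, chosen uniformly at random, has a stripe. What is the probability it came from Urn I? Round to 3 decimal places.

0.306

Taking complements, P(striped | each) = Urn I 0.07, Urn IV 0.03, Urn VI 0.15, Urn II 0.016.
Compute prior × likelihood for every hypothesis:
  Urn I: 0.31 × 0.07 = 0.0217
  Urn IV: 0.24 × 0.03 = 0.0072
  Urn VI: 0.26 × 0.15 = 0.039
  Urn II: 0.19 × 0.016 = 0.00304
Sum = 0.07094.
P(Urn I | evidence) = 0.0217 / 0.07094 ≈ 0.306.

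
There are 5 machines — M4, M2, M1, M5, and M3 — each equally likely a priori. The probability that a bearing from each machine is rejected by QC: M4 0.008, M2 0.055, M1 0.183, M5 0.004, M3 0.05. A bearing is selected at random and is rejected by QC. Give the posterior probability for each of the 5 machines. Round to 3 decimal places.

Since the prior is uniform, the posterior is proportional to the likelihood:
  M4: 0.008
  M2: 0.055
  M1: 0.183
  M5: 0.004
  M3: 0.05
Normalizing constant = 0.3.
P(M4 | rejected) = 0.008/0.3 ≈ 0.027
P(M2 | rejected) = 0.055/0.3 ≈ 0.183
P(M1 | rejected) = 0.183/0.3 ≈ 0.610
P(M5 | rejected) = 0.004/0.3 ≈ 0.013
P(M3 | rejected) = 0.05/0.3 ≈ 0.167

M4 0.027, M2 0.183, M1 0.610, M5 0.013, M3 0.167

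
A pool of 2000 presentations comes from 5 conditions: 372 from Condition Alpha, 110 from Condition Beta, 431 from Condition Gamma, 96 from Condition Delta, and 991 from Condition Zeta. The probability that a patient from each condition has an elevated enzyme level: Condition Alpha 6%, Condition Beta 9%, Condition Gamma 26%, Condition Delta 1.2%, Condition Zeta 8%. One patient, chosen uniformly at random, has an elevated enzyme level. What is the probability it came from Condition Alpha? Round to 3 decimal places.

Compute prior × likelihood for every hypothesis:
  Condition Alpha: 0.186 × 0.06 = 0.01116
  Condition Beta: 0.055 × 0.09 = 0.00495
  Condition Gamma: 0.2155 × 0.26 = 0.05603
  Condition Delta: 0.048 × 0.012 = 0.000576
  Condition Zeta: 0.4955 × 0.08 = 0.03964
Sum = 0.112356.
P(Condition Alpha | evidence) = 0.01116 / 0.112356 ≈ 0.099.

0.099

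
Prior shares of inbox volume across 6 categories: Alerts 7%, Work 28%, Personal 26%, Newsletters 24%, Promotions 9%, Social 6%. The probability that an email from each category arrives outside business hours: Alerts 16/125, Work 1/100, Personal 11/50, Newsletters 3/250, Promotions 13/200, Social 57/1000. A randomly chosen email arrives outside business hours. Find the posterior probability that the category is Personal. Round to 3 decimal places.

0.705

Prior × likelihood for each hypothesis:
  Alerts: 0.07 × 0.128 = 0.00896
  Work: 0.28 × 0.01 = 0.0028
  Personal: 0.26 × 0.22 = 0.0572
  Newsletters: 0.24 × 0.012 = 0.00288
  Promotions: 0.09 × 0.065 = 0.00585
  Social: 0.06 × 0.057 = 0.00342
Normalizing constant = 0.08111.
P(Personal | evidence) = 0.0572 / 0.08111 ≈ 0.705.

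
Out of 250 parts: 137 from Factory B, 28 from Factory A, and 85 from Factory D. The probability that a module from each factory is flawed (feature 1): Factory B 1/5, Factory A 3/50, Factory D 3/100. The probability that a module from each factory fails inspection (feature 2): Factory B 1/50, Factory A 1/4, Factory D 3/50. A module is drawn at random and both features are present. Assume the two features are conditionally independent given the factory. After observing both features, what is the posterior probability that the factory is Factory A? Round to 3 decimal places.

0.375

Unnormalized posteriors (prior × likelihood):
  Factory B: 0.548 × 0.2 × 0.02 = 0.002192
  Factory A: 0.112 × 0.06 × 0.25 = 0.00168
  Factory D: 0.34 × 0.03 × 0.06 = 0.000612
Normalizing constant = 0.004484.
P(Factory A | evidence) = 0.00168 / 0.004484 ≈ 0.375.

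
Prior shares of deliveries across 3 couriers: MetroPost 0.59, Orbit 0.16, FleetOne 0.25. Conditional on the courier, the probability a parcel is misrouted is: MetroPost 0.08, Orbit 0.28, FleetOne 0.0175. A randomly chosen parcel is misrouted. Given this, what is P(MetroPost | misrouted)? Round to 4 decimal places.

By Bayes' rule, posterior ∝ prior × likelihood:
  MetroPost: 0.59 × 0.08 = 0.0472
  Orbit: 0.16 × 0.28 = 0.0448
  FleetOne: 0.25 × 0.0175 = 0.004375
Total = 0.096375.
P(MetroPost | evidence) = 0.0472 / 0.096375 ≈ 0.4898.

0.4898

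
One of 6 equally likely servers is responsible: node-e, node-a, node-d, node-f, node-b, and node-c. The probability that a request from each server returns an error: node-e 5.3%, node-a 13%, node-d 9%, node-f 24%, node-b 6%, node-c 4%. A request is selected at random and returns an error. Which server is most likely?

node-f

With a uniform prior (1/6 each), posterior ∝ likelihood:
  node-e: 0.053
  node-a: 0.13
  node-d: 0.09
  node-f: 0.24
  node-b: 0.06
  node-c: 0.04
Total = 0.613.
Largest term belongs to node-f, so node-f is most probable.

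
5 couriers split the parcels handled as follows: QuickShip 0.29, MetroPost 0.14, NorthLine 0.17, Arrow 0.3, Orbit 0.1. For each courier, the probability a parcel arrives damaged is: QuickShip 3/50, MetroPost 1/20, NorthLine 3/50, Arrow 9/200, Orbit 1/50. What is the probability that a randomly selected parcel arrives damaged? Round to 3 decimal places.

0.050

Prior × likelihood for each hypothesis:
  QuickShip: 0.29 × 0.06 = 0.0174
  MetroPost: 0.14 × 0.05 = 0.007
  NorthLine: 0.17 × 0.06 = 0.0102
  Arrow: 0.3 × 0.045 = 0.0135
  Orbit: 0.1 × 0.02 = 0.002
P(damaged) = 0.0174 + 0.007 + 0.0102 + 0.0135 + 0.002 = 0.0501 → 0.050.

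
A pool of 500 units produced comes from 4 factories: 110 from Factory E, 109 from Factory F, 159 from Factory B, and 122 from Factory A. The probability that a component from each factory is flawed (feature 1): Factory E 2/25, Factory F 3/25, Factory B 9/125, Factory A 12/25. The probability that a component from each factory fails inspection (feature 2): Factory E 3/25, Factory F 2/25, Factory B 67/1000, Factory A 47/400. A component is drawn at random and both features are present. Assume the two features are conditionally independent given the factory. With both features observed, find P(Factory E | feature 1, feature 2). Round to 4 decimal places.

0.1083

By Bayes' rule, posterior ∝ prior × likelihood:
  Factory E: 0.22 × 0.08 × 0.12 = 0.002112
  Factory F: 0.218 × 0.12 × 0.08 = 0.0020928
  Factory B: 0.318 × 0.072 × 0.067 = 0.001534032
  Factory A: 0.244 × 0.48 × 0.1175 = 0.0137616
Total = 0.019500432.
P(Factory E | evidence) = 0.002112 / 0.019500432 ≈ 0.1083.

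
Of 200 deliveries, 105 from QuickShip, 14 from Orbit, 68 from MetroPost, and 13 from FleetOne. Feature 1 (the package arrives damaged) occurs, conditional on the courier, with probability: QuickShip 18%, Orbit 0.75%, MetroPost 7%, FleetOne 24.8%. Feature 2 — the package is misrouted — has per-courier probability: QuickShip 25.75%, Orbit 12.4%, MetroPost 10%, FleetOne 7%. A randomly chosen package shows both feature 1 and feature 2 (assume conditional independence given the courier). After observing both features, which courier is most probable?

QuickShip

Unnormalized posteriors (prior × likelihood):
  QuickShip: 0.525 × 0.18 × 0.2575 = 0.02433375
  Orbit: 0.07 × 0.0075 × 0.124 = 0.0000651
  MetroPost: 0.34 × 0.07 × 0.1 = 0.00238
  FleetOne: 0.065 × 0.248 × 0.07 = 0.0011284
Sum = 0.02790725.
Largest term belongs to QuickShip, so QuickShip is most probable.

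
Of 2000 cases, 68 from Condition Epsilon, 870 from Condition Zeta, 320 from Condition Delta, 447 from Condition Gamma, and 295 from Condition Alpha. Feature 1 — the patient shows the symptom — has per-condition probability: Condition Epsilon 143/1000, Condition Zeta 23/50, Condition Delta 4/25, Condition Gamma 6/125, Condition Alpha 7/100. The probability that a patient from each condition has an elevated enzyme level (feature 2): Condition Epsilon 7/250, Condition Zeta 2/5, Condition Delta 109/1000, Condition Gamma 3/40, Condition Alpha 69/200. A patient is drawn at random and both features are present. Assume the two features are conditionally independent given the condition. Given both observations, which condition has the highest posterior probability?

Condition Zeta

Unnormalized posteriors (prior × likelihood):
  Condition Epsilon: 0.034 × 0.143 × 0.028 = 0.000136136
  Condition Zeta: 0.435 × 0.46 × 0.4 = 0.08004
  Condition Delta: 0.16 × 0.16 × 0.109 = 0.0027904
  Condition Gamma: 0.2235 × 0.048 × 0.075 = 0.0008046
  Condition Alpha: 0.1475 × 0.07 × 0.345 = 0.003562125
Total = 0.087333261.
Largest term belongs to Condition Zeta, so Condition Zeta is most probable.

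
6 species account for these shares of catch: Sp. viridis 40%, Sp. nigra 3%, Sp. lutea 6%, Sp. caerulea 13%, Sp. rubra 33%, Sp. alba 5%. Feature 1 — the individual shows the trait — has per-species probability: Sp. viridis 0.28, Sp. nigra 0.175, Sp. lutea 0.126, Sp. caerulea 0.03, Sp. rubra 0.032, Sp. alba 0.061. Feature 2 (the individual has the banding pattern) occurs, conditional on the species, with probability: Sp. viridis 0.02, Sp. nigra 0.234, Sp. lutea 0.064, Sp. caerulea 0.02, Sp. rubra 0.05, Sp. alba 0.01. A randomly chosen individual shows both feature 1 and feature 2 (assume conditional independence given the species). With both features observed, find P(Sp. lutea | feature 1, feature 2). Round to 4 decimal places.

By Bayes' rule, posterior ∝ prior × likelihood:
  Sp. viridis: 0.4 × 0.28 × 0.02 = 0.00224
  Sp. nigra: 0.03 × 0.175 × 0.234 = 0.0012285
  Sp. lutea: 0.06 × 0.126 × 0.064 = 0.00048384
  Sp. caerulea: 0.13 × 0.03 × 0.02 = 0.000078
  Sp. rubra: 0.33 × 0.032 × 0.05 = 0.000528
  Sp. alba: 0.05 × 0.061 × 0.01 = 0.0000305
Total = 0.00458884.
P(Sp. lutea | evidence) = 0.00048384 / 0.00458884 ≈ 0.1054.

0.1054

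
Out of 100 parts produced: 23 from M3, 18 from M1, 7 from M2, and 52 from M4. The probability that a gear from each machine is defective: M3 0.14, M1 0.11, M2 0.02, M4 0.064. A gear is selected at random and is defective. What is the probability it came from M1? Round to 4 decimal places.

By Bayes' rule, posterior ∝ prior × likelihood:
  M3: 0.23 × 0.14 = 0.0322
  M1: 0.18 × 0.11 = 0.0198
  M2: 0.07 × 0.02 = 0.0014
  M4: 0.52 × 0.064 = 0.03328
Total = 0.08668.
P(M1 | evidence) = 0.0198 / 0.08668 ≈ 0.2284.

0.2284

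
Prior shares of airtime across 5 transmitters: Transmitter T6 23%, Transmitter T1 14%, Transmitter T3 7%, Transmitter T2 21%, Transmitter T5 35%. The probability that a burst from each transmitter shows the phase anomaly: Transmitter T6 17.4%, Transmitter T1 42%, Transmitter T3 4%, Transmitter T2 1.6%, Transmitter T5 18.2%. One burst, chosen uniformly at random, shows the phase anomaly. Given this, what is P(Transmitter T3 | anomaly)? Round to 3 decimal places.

Unnormalized posteriors (prior × likelihood):
  Transmitter T6: 0.23 × 0.174 = 0.04002
  Transmitter T1: 0.14 × 0.42 = 0.0588
  Transmitter T3: 0.07 × 0.04 = 0.0028
  Transmitter T2: 0.21 × 0.016 = 0.00336
  Transmitter T5: 0.35 × 0.182 = 0.0637
Normalizing constant = 0.16868.
P(Transmitter T3 | evidence) = 0.0028 / 0.16868 ≈ 0.017.

0.017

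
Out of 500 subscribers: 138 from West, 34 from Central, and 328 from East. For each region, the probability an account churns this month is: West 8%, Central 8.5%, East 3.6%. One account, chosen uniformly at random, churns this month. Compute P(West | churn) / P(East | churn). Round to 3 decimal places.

0.935

Prior × likelihood for each hypothesis:
  West: 0.276 × 0.08 = 0.02208
  Central: 0.068 × 0.085 = 0.00578
  East: 0.656 × 0.036 = 0.023616
Total = 0.051476.
The ratio is 0.02208 / 0.023616 (the normalizer cancels) = 0.935.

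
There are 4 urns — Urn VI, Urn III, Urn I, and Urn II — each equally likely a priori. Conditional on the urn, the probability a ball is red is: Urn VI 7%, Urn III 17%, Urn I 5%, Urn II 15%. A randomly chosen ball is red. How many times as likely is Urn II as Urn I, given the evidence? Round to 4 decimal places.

3.0000

Since the prior is uniform, the posterior is proportional to the likelihood:
  Urn VI: 0.07
  Urn III: 0.17
  Urn I: 0.05
  Urn II: 0.15
Total = 0.44.
The ratio is 0.15 / 0.05 (the normalizer cancels) = 3.0000.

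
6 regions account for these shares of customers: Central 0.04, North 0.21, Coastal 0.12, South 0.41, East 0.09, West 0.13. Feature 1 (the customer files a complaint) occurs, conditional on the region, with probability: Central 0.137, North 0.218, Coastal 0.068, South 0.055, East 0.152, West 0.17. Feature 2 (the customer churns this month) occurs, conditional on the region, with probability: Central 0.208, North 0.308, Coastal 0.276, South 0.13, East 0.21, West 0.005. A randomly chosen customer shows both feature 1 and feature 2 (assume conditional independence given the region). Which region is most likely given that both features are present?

Compute prior × likelihood for every hypothesis:
  Central: 0.04 × 0.137 × 0.208 = 0.00113984
  North: 0.21 × 0.218 × 0.308 = 0.01410024
  Coastal: 0.12 × 0.068 × 0.276 = 0.00225216
  South: 0.41 × 0.055 × 0.13 = 0.0029315
  East: 0.09 × 0.152 × 0.21 = 0.0028728
  West: 0.13 × 0.17 × 0.005 = 0.0001105
Normalizing constant = 0.02340704.
Largest term belongs to North, so North is most probable.

North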